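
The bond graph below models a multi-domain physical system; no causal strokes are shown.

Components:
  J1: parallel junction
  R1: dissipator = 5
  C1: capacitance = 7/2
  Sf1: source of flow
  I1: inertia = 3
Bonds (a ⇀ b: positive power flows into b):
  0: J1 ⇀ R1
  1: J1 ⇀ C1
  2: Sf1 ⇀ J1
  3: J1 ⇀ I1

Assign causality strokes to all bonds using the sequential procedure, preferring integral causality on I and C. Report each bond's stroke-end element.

β2 |Sf1  (Sf1: flow source, stroke at near end)
β1 |J1  (C1 outputs effort q/C1)
β0 |R1  (common-e at J1 fixed by 1)
β3 |I1  (0-jn J1 has e-setter on 1)

#0 →R1
#1 →J1
#2 →Sf1
#3 →I1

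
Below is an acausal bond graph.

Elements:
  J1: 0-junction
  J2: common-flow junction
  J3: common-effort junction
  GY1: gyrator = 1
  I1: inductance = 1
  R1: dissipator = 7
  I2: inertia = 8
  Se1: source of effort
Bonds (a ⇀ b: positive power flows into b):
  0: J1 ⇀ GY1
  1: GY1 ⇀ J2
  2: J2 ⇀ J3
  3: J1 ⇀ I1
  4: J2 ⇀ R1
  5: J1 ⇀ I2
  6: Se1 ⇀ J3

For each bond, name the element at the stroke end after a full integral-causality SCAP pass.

β0 stroke→J1
β1 stroke→J2
β2 stroke→J2
β3 stroke→I1
β4 stroke→R1
β5 stroke→I2
β6 stroke→J3

β6 →J3  (Se1: effort source, stroke at far end)
β2 →J2  (J3: bond 6 brought effort, rest push out)
β3 →I1  (I1: I, integral causality)
β5 →I2  (I2 outputs flow p/I2)
β0 →J1  (J1: last free bond brings effort in)
β1 →J2  (through GY1, causality inverts; strokes same side of GY1)
β4 →R1  (only one flow-in slot at J2)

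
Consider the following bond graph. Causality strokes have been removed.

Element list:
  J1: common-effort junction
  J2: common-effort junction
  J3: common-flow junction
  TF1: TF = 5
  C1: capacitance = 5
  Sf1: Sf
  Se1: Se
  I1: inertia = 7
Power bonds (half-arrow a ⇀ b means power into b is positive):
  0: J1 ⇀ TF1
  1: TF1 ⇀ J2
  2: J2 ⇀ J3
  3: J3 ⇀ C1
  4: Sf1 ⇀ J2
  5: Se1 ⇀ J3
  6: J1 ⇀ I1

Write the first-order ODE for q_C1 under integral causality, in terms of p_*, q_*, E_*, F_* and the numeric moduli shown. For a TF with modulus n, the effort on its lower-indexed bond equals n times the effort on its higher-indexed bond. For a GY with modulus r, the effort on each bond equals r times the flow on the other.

bond 4 |Sf1  (Sf1: flow source, stroke at near end)
bond 5 |J3  (Se1: effort source, stroke at far end)
bond 3 |J3  (C1 outputs effort q/C1)
bond 2 |J2  (J3: last free bond brings flow in)
bond 1 |TF1  (J2 effort already set via bond 2)
bond 0 |J1  (TF1: transformer flips bond 1)
bond 6 |I1  (J1: bond 0 brought effort, rest push out)

dq_C1/dt = F_Sf1 - 5*p_I1/7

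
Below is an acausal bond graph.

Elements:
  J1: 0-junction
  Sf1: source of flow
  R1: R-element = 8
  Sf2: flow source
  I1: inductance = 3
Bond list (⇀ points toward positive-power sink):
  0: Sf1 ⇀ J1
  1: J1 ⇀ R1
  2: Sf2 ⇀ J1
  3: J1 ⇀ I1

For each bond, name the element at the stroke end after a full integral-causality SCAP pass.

b0 stroke at Sf1
b1 stroke at J1
b2 stroke at Sf2
b3 stroke at I1

b0 →Sf1  (Sf1 fixes flow; stroke at Sf1)
b2 →Sf2  (Sf2: flow source, stroke at near end)
b3 →I1  (I1 integral (f out))
b1 →J1  (J1 needs exactly one e-in)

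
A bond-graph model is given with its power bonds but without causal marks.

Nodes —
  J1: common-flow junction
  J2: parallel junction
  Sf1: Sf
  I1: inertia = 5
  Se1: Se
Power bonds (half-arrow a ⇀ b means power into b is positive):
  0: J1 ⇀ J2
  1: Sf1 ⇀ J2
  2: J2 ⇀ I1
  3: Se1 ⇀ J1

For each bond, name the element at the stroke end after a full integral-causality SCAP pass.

b1 →Sf1  (Sf1 (Sf) sets flow on bond)
b3 →J1  (Se1: effort source, stroke at far end)
b0 →J2  (only one flow-in slot at J1)
b2 →I1  (J2: bond 0 brought effort, rest push out)

β0 stroke at J2
β1 stroke at Sf1
β2 stroke at I1
β3 stroke at J1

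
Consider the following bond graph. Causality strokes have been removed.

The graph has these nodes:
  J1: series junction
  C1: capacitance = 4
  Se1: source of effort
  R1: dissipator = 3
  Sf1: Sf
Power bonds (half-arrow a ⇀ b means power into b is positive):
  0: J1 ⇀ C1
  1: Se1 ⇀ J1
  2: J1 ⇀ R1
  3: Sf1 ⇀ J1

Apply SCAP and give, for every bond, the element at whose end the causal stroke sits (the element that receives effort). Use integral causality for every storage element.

#1 stroke at J1  (source Se1 imposes e)
#3 stroke at Sf1  (Sf1 (Sf) sets flow on bond)
#0 stroke at J1  (J1: bond 3 brought flow, rest push out)
#2 stroke at J1  (J1: bond 3 brought flow, rest push out)

β0 →J1
β1 →J1
β2 →J1
β3 →Sf1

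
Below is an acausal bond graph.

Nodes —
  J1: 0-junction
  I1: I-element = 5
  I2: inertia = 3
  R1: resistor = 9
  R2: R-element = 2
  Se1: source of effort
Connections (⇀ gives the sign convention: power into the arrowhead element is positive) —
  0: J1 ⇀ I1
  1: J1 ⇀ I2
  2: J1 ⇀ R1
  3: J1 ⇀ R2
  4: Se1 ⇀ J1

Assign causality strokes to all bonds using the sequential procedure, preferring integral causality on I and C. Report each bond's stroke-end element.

bond 0 →I1
bond 1 →I2
bond 2 →R1
bond 3 →R2
bond 4 →J1

β4 |J1  (source Se1 imposes e)
β0 |I1  (J1 effort already set via bond 4)
β1 |I2  (common-e at J1 fixed by 4)
β2 |R1  (J1: bond 4 brought effort, rest push out)
β3 |R2  (0-jn J1 has e-setter on 4)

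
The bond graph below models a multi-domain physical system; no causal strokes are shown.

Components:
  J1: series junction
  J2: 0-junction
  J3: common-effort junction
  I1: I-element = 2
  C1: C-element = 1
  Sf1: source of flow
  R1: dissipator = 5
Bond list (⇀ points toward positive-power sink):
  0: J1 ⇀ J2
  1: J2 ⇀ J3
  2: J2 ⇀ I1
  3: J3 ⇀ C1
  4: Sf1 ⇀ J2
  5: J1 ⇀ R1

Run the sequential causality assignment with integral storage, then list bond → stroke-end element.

β0 stroke at J1
β1 stroke at J2
β2 stroke at I1
β3 stroke at J3
β4 stroke at Sf1
β5 stroke at R1

β4 stroke→Sf1  (Sf1: flow source, stroke at near end)
β2 stroke→I1  (I1 outputs flow p/I1)
β3 stroke→J3  (C1: C, integral causality)
β1 stroke→J2  (J3 effort already set via bond 3)
β0 stroke→J1  (J2 effort already set via bond 1)
β5 stroke→R1  (J1 needs exactly one f-in)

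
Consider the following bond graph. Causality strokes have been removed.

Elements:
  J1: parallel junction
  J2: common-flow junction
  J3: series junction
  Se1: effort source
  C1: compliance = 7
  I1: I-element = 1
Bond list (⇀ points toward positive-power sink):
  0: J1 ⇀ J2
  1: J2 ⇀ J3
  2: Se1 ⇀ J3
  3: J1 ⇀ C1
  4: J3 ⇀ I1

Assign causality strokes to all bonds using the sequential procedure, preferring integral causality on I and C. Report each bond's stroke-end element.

β2 →J3  (Se1: effort source, stroke at far end)
β3 →J1  (C1 integral (e out))
β0 →J2  (J1 effort already set via bond 3)
β1 →J3  (J2: last free bond brings flow in)
β4 →I1  (only one flow-in slot at J3)

b0 stroke at J2
b1 stroke at J3
b2 stroke at J3
b3 stroke at J1
b4 stroke at I1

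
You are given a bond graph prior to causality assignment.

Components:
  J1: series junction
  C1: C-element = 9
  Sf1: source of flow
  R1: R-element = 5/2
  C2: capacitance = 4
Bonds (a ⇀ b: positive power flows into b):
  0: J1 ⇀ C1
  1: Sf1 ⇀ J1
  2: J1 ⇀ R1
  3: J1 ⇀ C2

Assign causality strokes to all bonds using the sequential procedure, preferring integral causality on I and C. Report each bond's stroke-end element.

bond 1 stroke at Sf1  (source Sf1 imposes f)
bond 0 stroke at J1  (1-jn J1 has f-setter on 1)
bond 2 stroke at J1  (1-jn J1 has f-setter on 1)
bond 3 stroke at J1  (common-f at J1 fixed by 1)

β0 →J1
β1 →Sf1
β2 →J1
β3 →J1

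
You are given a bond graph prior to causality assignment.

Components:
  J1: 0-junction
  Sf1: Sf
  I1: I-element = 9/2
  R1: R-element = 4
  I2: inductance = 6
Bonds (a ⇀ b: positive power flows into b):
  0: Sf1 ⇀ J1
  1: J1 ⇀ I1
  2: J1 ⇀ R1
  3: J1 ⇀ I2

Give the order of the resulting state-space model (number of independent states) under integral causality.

β0 →Sf1  (Sf1 fixes flow; stroke at Sf1)
β1 →I1  (I1: I, integral causality)
β3 →I2  (I2 integral (f out))
β2 →J1  (only one effort-in slot at J1)

2  (I1, I2 all integral)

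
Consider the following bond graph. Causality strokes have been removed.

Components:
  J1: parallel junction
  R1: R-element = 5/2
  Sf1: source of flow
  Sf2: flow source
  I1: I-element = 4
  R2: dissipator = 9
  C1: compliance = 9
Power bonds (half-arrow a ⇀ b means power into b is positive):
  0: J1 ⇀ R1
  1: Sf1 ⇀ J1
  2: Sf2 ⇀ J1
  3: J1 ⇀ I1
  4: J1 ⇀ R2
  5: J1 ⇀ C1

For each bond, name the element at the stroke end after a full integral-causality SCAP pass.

b1 stroke at Sf1  (source Sf1 imposes f)
b2 stroke at Sf2  (source Sf2 imposes f)
b3 stroke at I1  (prefer integral on I1)
b5 stroke at J1  (C1 outputs effort q/C1)
b0 stroke at R1  (J1 effort already set via bond 5)
b4 stroke at R2  (common-e at J1 fixed by 5)

bond 0 |R1
bond 1 |Sf1
bond 2 |Sf2
bond 3 |I1
bond 4 |R2
bond 5 |J1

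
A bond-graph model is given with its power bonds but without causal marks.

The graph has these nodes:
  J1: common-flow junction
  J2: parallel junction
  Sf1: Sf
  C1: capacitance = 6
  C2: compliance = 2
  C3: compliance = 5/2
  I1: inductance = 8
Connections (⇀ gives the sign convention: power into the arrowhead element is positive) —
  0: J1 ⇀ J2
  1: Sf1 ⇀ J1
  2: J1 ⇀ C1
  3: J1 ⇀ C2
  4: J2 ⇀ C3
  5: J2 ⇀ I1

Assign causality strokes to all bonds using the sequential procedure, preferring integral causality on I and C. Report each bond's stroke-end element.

β0 |J1
β1 |Sf1
β2 |J1
β3 |J1
β4 |J2
β5 |I1

b1 →Sf1  (Sf1: flow source, stroke at near end)
b0 →J1  (J1: bond 1 brought flow, rest push out)
b2 →J1  (1-jn J1 has f-setter on 1)
b3 →J1  (J1: bond 1 brought flow, rest push out)
b4 →J2  (prefer integral on C3)
b5 →I1  (common-e at J2 fixed by 4)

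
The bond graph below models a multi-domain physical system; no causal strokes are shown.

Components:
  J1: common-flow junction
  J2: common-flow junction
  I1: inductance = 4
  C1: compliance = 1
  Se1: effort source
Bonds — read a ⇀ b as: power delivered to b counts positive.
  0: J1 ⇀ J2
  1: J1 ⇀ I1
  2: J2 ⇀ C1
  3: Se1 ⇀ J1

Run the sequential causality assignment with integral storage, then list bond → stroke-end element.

β0 →J1
β1 →I1
β2 →J2
β3 →J1

b3 stroke at J1  (Se1 (Se) sets effort on bond)
b1 stroke at I1  (I1 integral (f out))
b0 stroke at J1  (J1: bond 1 brought flow, rest push out)
b2 stroke at J2  (J2 flow already set via bond 0)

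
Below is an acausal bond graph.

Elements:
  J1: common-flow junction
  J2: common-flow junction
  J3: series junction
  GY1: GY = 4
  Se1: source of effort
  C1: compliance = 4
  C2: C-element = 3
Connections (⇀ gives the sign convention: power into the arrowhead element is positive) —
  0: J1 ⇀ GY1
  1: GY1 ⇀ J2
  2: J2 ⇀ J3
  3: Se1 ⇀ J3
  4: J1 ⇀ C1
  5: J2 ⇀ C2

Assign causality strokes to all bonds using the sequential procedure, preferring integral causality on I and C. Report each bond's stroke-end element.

β0 stroke at GY1
β1 stroke at GY1
β2 stroke at J2
β3 stroke at J3
β4 stroke at J1
β5 stroke at J2

bond 3 stroke→J3  (source Se1 imposes e)
bond 2 stroke→J2  (J3: last free bond brings flow in)
bond 4 stroke→J1  (prefer integral on C1)
bond 0 stroke→GY1  (only one flow-in slot at J1)
bond 1 stroke→GY1  (GY1: gyrator matches bond 0)
bond 5 stroke→J2  (common-f at J2 fixed by 1)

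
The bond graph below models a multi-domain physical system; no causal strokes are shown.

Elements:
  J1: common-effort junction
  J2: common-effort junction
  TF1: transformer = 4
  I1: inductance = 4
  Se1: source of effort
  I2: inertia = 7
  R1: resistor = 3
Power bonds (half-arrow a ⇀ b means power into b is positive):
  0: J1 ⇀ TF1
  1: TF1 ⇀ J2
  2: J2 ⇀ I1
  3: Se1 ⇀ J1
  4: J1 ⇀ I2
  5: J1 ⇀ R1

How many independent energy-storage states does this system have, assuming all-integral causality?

2  (I1, I2 all integral)

b3 |J1  (Se1 fixes effort; stroke away)
b0 |TF1  (J1: bond 3 brought effort, rest push out)
b4 |I2  (common-e at J1 fixed by 3)
b5 |R1  (common-e at J1 fixed by 3)
b1 |J2  (TF1 one-in-one-out from 0)
b2 |I1  (J2 effort already set via bond 1)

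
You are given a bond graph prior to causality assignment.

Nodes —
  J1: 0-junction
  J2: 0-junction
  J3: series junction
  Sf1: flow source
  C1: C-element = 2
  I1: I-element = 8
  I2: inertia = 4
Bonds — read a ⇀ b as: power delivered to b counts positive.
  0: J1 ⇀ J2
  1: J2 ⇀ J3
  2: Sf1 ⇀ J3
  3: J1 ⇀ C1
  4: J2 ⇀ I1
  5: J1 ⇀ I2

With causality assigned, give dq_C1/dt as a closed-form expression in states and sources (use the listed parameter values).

dq_C1/dt = -F_Sf1 - p_I1/8 - p_I2/4

b2 stroke at Sf1  (Sf1 fixes flow; stroke at Sf1)
b1 stroke at J3  (1-jn J3 has f-setter on 2)
b3 stroke at J1  (C1 outputs effort q/C1)
b0 stroke at J2  (J1: bond 3 brought effort, rest push out)
b5 stroke at I2  (0-jn J1 has e-setter on 3)
b4 stroke at I1  (J2: bond 0 brought effort, rest push out)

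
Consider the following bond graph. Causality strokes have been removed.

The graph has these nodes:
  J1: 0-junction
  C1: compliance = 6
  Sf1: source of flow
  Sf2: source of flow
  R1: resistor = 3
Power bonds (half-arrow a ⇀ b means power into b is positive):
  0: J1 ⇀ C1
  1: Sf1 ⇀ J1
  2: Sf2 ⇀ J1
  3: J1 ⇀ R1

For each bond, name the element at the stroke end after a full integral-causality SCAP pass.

β0 |J1
β1 |Sf1
β2 |Sf2
β3 |R1

bond 1 stroke→Sf1  (source Sf1 imposes f)
bond 2 stroke→Sf2  (Sf2: flow source, stroke at near end)
bond 0 stroke→J1  (C1 integral (e out))
bond 3 stroke→R1  (common-e at J1 fixed by 0)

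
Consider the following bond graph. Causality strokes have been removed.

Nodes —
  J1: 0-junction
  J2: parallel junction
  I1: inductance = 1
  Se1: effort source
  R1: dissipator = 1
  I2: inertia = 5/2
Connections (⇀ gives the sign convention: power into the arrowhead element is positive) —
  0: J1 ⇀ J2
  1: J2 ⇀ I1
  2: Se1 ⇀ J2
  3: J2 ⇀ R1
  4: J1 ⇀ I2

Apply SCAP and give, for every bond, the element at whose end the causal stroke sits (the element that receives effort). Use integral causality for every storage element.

b2 →J2  (Se1 fixes effort; stroke away)
b0 →J1  (J2: bond 2 brought effort, rest push out)
b1 →I1  (J2 effort already set via bond 2)
b3 →R1  (common-e at J2 fixed by 2)
b4 →I2  (common-e at J1 fixed by 0)

b0 |J1
b1 |I1
b2 |J2
b3 |R1
b4 |I2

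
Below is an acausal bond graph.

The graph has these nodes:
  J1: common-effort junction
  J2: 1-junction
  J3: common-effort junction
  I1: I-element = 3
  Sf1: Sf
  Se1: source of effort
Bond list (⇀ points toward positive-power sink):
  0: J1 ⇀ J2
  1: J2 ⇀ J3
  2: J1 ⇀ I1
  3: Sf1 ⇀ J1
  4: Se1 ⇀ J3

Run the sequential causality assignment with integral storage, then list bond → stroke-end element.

bond 0 |J1
bond 1 |J2
bond 2 |I1
bond 3 |Sf1
bond 4 |J3

bond 3 stroke at Sf1  (Sf1 (Sf) sets flow on bond)
bond 4 stroke at J3  (source Se1 imposes e)
bond 1 stroke at J2  (J3: bond 4 brought effort, rest push out)
bond 0 stroke at J1  (J2 needs exactly one f-in)
bond 2 stroke at I1  (J1 effort already set via bond 0)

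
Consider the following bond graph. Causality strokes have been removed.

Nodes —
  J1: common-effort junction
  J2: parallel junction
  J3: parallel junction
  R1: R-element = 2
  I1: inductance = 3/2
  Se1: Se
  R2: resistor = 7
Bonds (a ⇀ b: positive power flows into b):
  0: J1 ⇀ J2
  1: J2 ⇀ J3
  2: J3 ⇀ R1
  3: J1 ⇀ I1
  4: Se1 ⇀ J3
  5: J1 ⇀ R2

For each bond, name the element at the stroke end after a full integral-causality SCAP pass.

bond 4 stroke→J3  (source Se1 imposes e)
bond 1 stroke→J2  (J3 effort already set via bond 4)
bond 2 stroke→R1  (common-e at J3 fixed by 4)
bond 0 stroke→J1  (0-jn J2 has e-setter on 1)
bond 3 stroke→I1  (J1 effort already set via bond 0)
bond 5 stroke→R2  (0-jn J1 has e-setter on 0)

#0 stroke at J1
#1 stroke at J2
#2 stroke at R1
#3 stroke at I1
#4 stroke at J3
#5 stroke at R2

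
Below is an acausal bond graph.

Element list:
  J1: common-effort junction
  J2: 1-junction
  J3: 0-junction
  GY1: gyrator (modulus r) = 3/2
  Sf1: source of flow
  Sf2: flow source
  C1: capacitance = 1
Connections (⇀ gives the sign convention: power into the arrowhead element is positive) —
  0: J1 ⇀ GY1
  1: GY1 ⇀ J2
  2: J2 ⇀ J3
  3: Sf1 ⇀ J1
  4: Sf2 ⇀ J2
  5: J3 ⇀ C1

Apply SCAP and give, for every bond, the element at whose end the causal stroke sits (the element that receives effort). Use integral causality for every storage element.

b0 stroke at J1
b1 stroke at J2
b2 stroke at J2
b3 stroke at Sf1
b4 stroke at Sf2
b5 stroke at J3

β3 stroke→Sf1  (Sf1: flow source, stroke at near end)
β4 stroke→Sf2  (source Sf2 imposes f)
β0 stroke→J1  (J1: last free bond brings effort in)
β1 stroke→J2  (J2 flow already set via bond 4)
β2 stroke→J2  (J2 flow already set via bond 4)
β5 stroke→J3  (closing 0-jn rule on J3)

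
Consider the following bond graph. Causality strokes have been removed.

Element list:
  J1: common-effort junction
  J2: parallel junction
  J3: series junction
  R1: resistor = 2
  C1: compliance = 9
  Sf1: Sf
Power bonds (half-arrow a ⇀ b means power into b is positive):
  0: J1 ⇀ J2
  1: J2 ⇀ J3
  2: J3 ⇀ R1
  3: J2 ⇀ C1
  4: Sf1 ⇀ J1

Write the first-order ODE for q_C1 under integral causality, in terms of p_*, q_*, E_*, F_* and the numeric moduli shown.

dq_C1/dt = F_Sf1 - q_C1/18

β4 stroke→Sf1  (Sf1 fixes flow; stroke at Sf1)
β0 stroke→J1  (J1 needs exactly one e-in)
β3 stroke→J2  (C1 outputs effort q/C1)
β1 stroke→J3  (J2 effort already set via bond 3)
β2 stroke→R1  (J3 needs exactly one f-in)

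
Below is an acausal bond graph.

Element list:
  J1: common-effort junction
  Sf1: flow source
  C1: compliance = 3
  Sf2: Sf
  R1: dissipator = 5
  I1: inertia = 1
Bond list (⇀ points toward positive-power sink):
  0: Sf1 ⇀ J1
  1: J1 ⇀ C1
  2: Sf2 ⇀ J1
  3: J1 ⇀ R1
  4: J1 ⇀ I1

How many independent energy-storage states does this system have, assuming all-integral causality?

b0 |Sf1  (source Sf1 imposes f)
b2 |Sf2  (Sf2 fixes flow; stroke at Sf2)
b1 |J1  (C1: C, integral causality)
b3 |R1  (J1: bond 1 brought effort, rest push out)
b4 |I1  (J1 effort already set via bond 1)

2  (C1, I1 all integral)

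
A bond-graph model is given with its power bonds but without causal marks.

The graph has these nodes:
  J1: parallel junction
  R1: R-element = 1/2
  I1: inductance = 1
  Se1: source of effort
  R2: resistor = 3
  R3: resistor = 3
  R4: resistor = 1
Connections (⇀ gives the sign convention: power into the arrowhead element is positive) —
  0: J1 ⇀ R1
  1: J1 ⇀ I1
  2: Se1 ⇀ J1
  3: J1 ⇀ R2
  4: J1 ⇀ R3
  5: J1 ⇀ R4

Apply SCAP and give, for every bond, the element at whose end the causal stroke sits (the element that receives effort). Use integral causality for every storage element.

#0 |R1
#1 |I1
#2 |J1
#3 |R2
#4 |R3
#5 |R4

#2 stroke→J1  (Se1: effort source, stroke at far end)
#0 stroke→R1  (J1: bond 2 brought effort, rest push out)
#1 stroke→I1  (common-e at J1 fixed by 2)
#3 stroke→R2  (0-jn J1 has e-setter on 2)
#4 stroke→R3  (J1: bond 2 brought effort, rest push out)
#5 stroke→R4  (0-jn J1 has e-setter on 2)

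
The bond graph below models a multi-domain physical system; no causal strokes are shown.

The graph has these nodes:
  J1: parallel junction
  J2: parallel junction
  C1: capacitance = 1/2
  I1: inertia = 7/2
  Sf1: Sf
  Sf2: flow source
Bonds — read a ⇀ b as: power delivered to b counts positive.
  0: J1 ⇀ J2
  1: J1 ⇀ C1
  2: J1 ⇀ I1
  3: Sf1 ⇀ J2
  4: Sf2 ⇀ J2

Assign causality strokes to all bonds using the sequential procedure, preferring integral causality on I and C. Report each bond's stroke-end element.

b3 stroke→Sf1  (Sf1 fixes flow; stroke at Sf1)
b4 stroke→Sf2  (Sf2 fixes flow; stroke at Sf2)
b0 stroke→J2  (only one effort-in slot at J2)
b1 stroke→J1  (C1 outputs effort q/C1)
b2 stroke→I1  (common-e at J1 fixed by 1)

b0 stroke at J2
b1 stroke at J1
b2 stroke at I1
b3 stroke at Sf1
b4 stroke at Sf2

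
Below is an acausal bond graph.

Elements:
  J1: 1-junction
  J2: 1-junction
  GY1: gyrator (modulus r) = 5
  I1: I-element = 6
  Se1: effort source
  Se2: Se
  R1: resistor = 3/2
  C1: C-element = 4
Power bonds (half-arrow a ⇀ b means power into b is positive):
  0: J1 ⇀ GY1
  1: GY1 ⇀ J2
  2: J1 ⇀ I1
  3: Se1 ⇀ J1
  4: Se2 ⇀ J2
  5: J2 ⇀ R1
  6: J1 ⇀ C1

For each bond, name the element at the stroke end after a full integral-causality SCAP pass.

β3 stroke→J1  (source Se1 imposes e)
β4 stroke→J2  (source Se2 imposes e)
β2 stroke→I1  (I1 outputs flow p/I1)
β0 stroke→J1  (J1 flow already set via bond 2)
β6 stroke→J1  (J1 flow already set via bond 2)
β1 stroke→J2  (GY1 both-in/both-out from 0)
β5 stroke→R1  (closing 1-jn rule on J2)

β0 stroke at J1
β1 stroke at J2
β2 stroke at I1
β3 stroke at J1
β4 stroke at J2
β5 stroke at R1
β6 stroke at J1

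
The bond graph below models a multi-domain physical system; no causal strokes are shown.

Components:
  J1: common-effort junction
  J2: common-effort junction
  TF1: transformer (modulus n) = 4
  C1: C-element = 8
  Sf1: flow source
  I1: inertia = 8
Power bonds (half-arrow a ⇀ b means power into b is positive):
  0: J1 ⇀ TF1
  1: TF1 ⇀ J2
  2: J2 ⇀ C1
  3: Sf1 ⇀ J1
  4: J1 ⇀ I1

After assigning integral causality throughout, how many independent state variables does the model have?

2  (C1, I1 all integral)

β3 →Sf1  (Sf1 fixes flow; stroke at Sf1)
β2 →J2  (prefer integral on C1)
β1 →TF1  (0-jn J2 has e-setter on 2)
β0 →J1  (TF1 one-in-one-out from 1)
β4 →I1  (0-jn J1 has e-setter on 0)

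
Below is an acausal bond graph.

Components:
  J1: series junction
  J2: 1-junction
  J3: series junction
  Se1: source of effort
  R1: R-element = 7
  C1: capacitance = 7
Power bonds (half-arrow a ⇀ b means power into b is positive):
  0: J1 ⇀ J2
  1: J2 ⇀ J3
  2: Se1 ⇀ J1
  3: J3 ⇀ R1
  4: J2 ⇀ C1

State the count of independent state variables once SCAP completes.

1  (C1 all integral)

b2 stroke at J1  (source Se1 imposes e)
b0 stroke at J2  (closing 1-jn rule on J1)
b4 stroke at J2  (C1 integral (e out))
b1 stroke at J3  (closing 1-jn rule on J2)
b3 stroke at R1  (J3: last free bond brings flow in)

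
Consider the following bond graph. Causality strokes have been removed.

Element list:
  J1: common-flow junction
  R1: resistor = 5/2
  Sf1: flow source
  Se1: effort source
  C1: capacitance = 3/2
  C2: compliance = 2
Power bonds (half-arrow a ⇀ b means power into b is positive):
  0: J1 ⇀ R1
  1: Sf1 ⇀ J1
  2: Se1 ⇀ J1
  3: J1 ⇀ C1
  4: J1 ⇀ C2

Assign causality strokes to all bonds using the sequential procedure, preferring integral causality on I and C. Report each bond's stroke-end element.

β1 stroke→Sf1  (source Sf1 imposes f)
β2 stroke→J1  (Se1 (Se) sets effort on bond)
β0 stroke→J1  (1-jn J1 has f-setter on 1)
β3 stroke→J1  (J1 flow already set via bond 1)
β4 stroke→J1  (J1 flow already set via bond 1)

bond 0 stroke→J1
bond 1 stroke→Sf1
bond 2 stroke→J1
bond 3 stroke→J1
bond 4 stroke→J1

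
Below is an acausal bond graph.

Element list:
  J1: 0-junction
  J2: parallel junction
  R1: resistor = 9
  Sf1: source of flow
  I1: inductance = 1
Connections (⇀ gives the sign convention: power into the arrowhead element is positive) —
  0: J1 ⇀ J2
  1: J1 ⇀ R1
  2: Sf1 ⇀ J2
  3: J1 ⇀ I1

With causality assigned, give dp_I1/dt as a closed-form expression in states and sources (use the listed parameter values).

dp_I1/dt = 9*F_Sf1 - 9*p_I1

#2 →Sf1  (Sf1: flow source, stroke at near end)
#0 →J2  (only one effort-in slot at J2)
#3 →I1  (I1 integral (f out))
#1 →J1  (J1 needs exactly one e-in)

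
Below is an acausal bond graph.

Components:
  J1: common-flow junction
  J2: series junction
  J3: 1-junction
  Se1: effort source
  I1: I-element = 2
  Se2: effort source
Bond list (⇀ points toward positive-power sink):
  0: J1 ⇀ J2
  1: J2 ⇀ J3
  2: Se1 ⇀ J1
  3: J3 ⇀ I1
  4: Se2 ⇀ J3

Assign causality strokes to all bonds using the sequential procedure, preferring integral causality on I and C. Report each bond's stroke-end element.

#2 stroke at J1  (Se1 fixes effort; stroke away)
#4 stroke at J3  (Se2: effort source, stroke at far end)
#0 stroke at J2  (closing 1-jn rule on J1)
#1 stroke at J3  (only one flow-in slot at J2)
#3 stroke at I1  (closing 1-jn rule on J3)

b0 →J2
b1 →J3
b2 →J1
b3 →I1
b4 →J3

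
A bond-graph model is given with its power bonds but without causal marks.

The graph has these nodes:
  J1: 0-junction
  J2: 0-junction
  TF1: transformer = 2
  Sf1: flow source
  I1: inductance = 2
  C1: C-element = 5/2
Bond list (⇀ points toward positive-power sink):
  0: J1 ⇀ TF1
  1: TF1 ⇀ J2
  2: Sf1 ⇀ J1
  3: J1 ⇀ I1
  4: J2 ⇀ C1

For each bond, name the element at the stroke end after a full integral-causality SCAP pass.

#0 stroke→J1
#1 stroke→TF1
#2 stroke→Sf1
#3 stroke→I1
#4 stroke→J2

β2 →Sf1  (Sf1 fixes flow; stroke at Sf1)
β3 →I1  (I1 outputs flow p/I1)
β0 →J1  (closing 0-jn rule on J1)
β1 →TF1  (TF1 one-in-one-out from 0)
β4 →J2  (closing 0-jn rule on J2)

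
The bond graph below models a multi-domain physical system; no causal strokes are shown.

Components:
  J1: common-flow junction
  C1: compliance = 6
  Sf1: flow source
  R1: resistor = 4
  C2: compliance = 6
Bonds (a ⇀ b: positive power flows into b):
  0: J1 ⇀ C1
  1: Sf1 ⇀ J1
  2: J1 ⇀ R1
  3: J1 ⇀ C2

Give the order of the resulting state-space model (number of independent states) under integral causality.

2  (C1, C2 all integral)

#1 →Sf1  (Sf1: flow source, stroke at near end)
#0 →J1  (1-jn J1 has f-setter on 1)
#2 →J1  (1-jn J1 has f-setter on 1)
#3 →J1  (J1 flow already set via bond 1)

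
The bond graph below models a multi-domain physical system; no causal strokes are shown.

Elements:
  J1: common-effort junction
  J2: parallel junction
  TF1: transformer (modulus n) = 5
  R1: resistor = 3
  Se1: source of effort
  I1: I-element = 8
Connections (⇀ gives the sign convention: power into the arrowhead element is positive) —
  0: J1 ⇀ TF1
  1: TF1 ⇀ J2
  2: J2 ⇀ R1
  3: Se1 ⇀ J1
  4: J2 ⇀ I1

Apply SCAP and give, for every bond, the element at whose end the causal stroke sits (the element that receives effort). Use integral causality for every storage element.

bond 0 →TF1
bond 1 →J2
bond 2 →R1
bond 3 →J1
bond 4 →I1

bond 3 stroke→J1  (source Se1 imposes e)
bond 0 stroke→TF1  (0-jn J1 has e-setter on 3)
bond 1 stroke→J2  (TF1: transformer flips bond 0)
bond 2 stroke→R1  (0-jn J2 has e-setter on 1)
bond 4 stroke→I1  (J2 effort already set via bond 1)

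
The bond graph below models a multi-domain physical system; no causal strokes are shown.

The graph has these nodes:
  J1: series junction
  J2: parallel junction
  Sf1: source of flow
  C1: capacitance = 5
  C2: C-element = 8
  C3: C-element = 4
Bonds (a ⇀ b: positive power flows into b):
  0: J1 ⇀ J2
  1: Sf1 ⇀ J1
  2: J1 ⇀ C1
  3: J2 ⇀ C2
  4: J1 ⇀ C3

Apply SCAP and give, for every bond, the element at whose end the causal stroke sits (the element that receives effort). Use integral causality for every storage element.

#0 →J1
#1 →Sf1
#2 →J1
#3 →J2
#4 →J1

b1 stroke at Sf1  (source Sf1 imposes f)
b0 stroke at J1  (1-jn J1 has f-setter on 1)
b2 stroke at J1  (common-f at J1 fixed by 1)
b4 stroke at J1  (1-jn J1 has f-setter on 1)
b3 stroke at J2  (only one effort-in slot at J2)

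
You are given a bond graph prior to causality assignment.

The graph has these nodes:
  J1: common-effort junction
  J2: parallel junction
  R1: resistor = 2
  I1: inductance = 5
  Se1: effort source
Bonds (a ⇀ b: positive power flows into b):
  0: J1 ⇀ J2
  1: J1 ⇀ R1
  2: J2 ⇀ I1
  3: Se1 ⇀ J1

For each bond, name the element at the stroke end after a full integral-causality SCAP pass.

b0 →J2
b1 →R1
b2 →I1
b3 →J1

β3 |J1  (Se1: effort source, stroke at far end)
β0 |J2  (J1: bond 3 brought effort, rest push out)
β1 |R1  (J1: bond 3 brought effort, rest push out)
β2 |I1  (J2 effort already set via bond 0)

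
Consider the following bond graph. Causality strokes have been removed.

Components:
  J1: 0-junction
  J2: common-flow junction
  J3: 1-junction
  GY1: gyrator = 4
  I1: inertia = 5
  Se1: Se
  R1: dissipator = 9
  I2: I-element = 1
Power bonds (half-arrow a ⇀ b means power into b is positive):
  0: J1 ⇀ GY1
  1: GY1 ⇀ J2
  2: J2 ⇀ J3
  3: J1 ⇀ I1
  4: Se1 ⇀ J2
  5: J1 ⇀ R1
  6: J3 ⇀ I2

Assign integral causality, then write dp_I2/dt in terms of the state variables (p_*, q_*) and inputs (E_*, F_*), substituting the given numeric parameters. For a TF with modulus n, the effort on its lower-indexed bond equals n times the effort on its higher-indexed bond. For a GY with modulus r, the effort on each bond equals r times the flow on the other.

#4 stroke→J2  (Se1: effort source, stroke at far end)
#3 stroke→I1  (I1: I, integral causality)
#6 stroke→I2  (prefer integral on I2)
#2 stroke→J3  (common-f at J3 fixed by 6)
#1 stroke→J2  (J2: bond 2 brought flow, rest push out)
#0 stroke→J1  (GY1 both-in/both-out from 1)
#5 stroke→R1  (J1 effort already set via bond 0)

dp_I2/dt = E_Se1 - 4*p_I1/5 - 16*p_I2/9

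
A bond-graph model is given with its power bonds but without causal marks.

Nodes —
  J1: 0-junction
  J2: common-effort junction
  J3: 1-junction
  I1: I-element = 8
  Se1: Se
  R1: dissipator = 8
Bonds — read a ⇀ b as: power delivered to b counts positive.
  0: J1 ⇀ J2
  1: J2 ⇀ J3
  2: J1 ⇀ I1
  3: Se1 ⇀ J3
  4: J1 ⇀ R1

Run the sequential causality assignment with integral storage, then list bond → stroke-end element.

b0 stroke at J1
b1 stroke at J2
b2 stroke at I1
b3 stroke at J3
b4 stroke at R1

bond 3 stroke at J3  (Se1 (Se) sets effort on bond)
bond 1 stroke at J2  (J3 needs exactly one f-in)
bond 0 stroke at J1  (J2 effort already set via bond 1)
bond 2 stroke at I1  (0-jn J1 has e-setter on 0)
bond 4 stroke at R1  (J1 effort already set via bond 0)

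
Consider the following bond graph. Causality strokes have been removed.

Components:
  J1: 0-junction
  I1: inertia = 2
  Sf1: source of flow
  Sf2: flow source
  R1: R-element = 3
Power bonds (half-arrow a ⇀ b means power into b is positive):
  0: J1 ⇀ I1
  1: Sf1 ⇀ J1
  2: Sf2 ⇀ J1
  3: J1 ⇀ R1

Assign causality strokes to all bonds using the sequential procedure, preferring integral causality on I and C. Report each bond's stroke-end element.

#0 stroke at I1
#1 stroke at Sf1
#2 stroke at Sf2
#3 stroke at J1

bond 1 stroke at Sf1  (Sf1 (Sf) sets flow on bond)
bond 2 stroke at Sf2  (Sf2 fixes flow; stroke at Sf2)
bond 0 stroke at I1  (prefer integral on I1)
bond 3 stroke at J1  (closing 0-jn rule on J1)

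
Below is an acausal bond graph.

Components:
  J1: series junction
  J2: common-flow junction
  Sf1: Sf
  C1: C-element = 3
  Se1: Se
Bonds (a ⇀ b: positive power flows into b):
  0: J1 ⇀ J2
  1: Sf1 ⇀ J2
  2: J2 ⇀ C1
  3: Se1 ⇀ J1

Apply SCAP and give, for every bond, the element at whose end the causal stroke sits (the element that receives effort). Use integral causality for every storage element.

bond 1 →Sf1  (Sf1 (Sf) sets flow on bond)
bond 3 →J1  (Se1: effort source, stroke at far end)
bond 0 →J2  (J1: last free bond brings flow in)
bond 2 →J2  (J2 flow already set via bond 1)

b0 stroke→J2
b1 stroke→Sf1
b2 stroke→J2
b3 stroke→J1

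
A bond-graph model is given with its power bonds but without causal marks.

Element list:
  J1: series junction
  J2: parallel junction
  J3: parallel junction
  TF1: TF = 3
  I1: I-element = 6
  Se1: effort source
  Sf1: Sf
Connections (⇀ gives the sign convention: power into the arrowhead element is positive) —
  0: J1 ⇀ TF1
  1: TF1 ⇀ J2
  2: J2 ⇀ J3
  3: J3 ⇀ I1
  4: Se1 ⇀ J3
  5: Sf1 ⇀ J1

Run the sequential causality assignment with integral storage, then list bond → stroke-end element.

bond 4 stroke→J3  (source Se1 imposes e)
bond 5 stroke→Sf1  (Sf1: flow source, stroke at near end)
bond 0 stroke→J1  (J1: bond 5 brought flow, rest push out)
bond 2 stroke→J2  (J3: bond 4 brought effort, rest push out)
bond 3 stroke→I1  (common-e at J3 fixed by 4)
bond 1 stroke→TF1  (TF TF1: opposite of bond 0)

bond 0 stroke→J1
bond 1 stroke→TF1
bond 2 stroke→J2
bond 3 stroke→I1
bond 4 stroke→J3
bond 5 stroke→Sf1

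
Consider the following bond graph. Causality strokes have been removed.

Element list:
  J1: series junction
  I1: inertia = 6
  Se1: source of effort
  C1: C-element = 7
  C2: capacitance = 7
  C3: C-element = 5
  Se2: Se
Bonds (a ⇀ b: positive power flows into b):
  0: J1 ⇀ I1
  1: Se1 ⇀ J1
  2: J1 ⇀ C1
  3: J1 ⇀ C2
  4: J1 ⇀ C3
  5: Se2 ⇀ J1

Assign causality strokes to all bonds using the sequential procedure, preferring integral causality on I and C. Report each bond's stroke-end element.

b0 |I1
b1 |J1
b2 |J1
b3 |J1
b4 |J1
b5 |J1

β1 stroke→J1  (Se1 fixes effort; stroke away)
β5 stroke→J1  (Se2 (Se) sets effort on bond)
β0 stroke→I1  (I1 outputs flow p/I1)
β2 stroke→J1  (common-f at J1 fixed by 0)
β3 stroke→J1  (1-jn J1 has f-setter on 0)
β4 stroke→J1  (J1 flow already set via bond 0)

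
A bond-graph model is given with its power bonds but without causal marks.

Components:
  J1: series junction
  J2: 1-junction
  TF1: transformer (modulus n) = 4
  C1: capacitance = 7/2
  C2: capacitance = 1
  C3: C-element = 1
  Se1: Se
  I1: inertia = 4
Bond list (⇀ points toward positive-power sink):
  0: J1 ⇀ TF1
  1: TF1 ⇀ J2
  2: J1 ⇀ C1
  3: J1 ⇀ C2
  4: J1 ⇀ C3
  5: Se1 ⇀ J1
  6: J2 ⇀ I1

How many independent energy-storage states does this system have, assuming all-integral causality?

#5 |J1  (Se1: effort source, stroke at far end)
#2 |J1  (C1 outputs effort q/C1)
#3 |J1  (prefer integral on C2)
#4 |J1  (C3 integral (e out))
#0 |TF1  (closing 1-jn rule on J1)
#1 |J2  (TF TF1: opposite of bond 0)
#6 |I1  (J2: last free bond brings flow in)

4  (C1, C2, C3, I1 all integral)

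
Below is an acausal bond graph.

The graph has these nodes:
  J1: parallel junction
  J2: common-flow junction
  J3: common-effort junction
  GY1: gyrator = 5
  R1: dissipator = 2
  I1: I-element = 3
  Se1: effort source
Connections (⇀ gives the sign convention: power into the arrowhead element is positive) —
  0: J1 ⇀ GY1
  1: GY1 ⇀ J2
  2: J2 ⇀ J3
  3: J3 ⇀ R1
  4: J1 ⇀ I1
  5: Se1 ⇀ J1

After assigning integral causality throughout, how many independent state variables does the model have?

β5 →J1  (Se1 fixes effort; stroke away)
β0 →GY1  (0-jn J1 has e-setter on 5)
β4 →I1  (J1 effort already set via bond 5)
β1 →GY1  (through GY1, causality inverts; strokes same side of GY1)
β2 →J2  (common-f at J2 fixed by 1)
β3 →J3  (J3: last free bond brings effort in)

1  (I1 all integral)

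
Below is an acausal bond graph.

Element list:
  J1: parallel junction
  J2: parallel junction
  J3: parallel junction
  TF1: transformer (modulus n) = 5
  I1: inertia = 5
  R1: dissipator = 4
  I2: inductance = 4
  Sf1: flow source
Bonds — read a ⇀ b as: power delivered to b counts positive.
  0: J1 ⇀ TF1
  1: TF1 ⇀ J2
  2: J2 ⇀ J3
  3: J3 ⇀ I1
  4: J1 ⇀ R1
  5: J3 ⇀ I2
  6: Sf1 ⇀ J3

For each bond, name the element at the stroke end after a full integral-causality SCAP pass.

b0 →TF1
b1 →J2
b2 →J3
b3 →I1
b4 →J1
b5 →I2
b6 →Sf1

bond 6 stroke at Sf1  (Sf1 fixes flow; stroke at Sf1)
bond 3 stroke at I1  (I1: I, integral causality)
bond 5 stroke at I2  (I2 outputs flow p/I2)
bond 2 stroke at J3  (only one effort-in slot at J3)
bond 1 stroke at J2  (J2: last free bond brings effort in)
bond 0 stroke at TF1  (TF TF1: opposite of bond 1)
bond 4 stroke at J1  (J1: last free bond brings effort in)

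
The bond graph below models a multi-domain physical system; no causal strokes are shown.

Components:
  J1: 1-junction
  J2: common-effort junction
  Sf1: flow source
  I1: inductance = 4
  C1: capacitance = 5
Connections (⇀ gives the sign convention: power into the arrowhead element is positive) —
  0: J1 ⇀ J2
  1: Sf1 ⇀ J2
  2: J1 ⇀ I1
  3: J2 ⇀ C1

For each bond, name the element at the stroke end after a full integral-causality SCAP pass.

bond 1 stroke at Sf1  (Sf1: flow source, stroke at near end)
bond 2 stroke at I1  (prefer integral on I1)
bond 0 stroke at J1  (J1 flow already set via bond 2)
bond 3 stroke at J2  (J2 needs exactly one e-in)

β0 stroke→J1
β1 stroke→Sf1
β2 stroke→I1
β3 stroke→J2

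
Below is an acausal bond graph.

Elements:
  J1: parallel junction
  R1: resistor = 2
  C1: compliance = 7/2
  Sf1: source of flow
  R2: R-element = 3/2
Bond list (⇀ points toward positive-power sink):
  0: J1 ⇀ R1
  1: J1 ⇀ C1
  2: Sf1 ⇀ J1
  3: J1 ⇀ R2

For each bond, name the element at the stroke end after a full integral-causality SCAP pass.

#0 →R1
#1 →J1
#2 →Sf1
#3 →R2

#2 stroke→Sf1  (Sf1 (Sf) sets flow on bond)
#1 stroke→J1  (C1 integral (e out))
#0 stroke→R1  (common-e at J1 fixed by 1)
#3 stroke→R2  (J1: bond 1 brought effort, rest push out)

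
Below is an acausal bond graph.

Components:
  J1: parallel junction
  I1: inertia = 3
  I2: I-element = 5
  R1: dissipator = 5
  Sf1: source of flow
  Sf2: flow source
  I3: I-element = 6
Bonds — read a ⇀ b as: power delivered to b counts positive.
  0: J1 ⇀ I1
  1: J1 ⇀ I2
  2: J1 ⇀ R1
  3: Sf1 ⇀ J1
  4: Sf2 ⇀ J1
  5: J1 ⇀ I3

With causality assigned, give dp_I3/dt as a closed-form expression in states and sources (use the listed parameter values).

β3 stroke at Sf1  (Sf1: flow source, stroke at near end)
β4 stroke at Sf2  (Sf2: flow source, stroke at near end)
β0 stroke at I1  (I1: I, integral causality)
β1 stroke at I2  (I2 outputs flow p/I2)
β5 stroke at I3  (I3 integral (f out))
β2 stroke at J1  (only one effort-in slot at J1)

dp_I3/dt = 5*F_Sf1 + 5*F_Sf2 - 5*p_I1/3 - p_I2 - 5*p_I3/6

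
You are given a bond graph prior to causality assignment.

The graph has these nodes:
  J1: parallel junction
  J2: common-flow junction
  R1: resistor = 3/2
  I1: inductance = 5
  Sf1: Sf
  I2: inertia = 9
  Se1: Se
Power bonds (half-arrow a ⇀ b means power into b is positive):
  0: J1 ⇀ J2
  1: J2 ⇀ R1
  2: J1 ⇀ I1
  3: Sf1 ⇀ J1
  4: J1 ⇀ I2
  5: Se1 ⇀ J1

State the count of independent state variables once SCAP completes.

#3 →Sf1  (source Sf1 imposes f)
#5 →J1  (source Se1 imposes e)
#0 →J2  (J1: bond 5 brought effort, rest push out)
#2 →I1  (J1: bond 5 brought effort, rest push out)
#4 →I2  (J1: bond 5 brought effort, rest push out)
#1 →R1  (only one flow-in slot at J2)

2  (I1, I2 all integral)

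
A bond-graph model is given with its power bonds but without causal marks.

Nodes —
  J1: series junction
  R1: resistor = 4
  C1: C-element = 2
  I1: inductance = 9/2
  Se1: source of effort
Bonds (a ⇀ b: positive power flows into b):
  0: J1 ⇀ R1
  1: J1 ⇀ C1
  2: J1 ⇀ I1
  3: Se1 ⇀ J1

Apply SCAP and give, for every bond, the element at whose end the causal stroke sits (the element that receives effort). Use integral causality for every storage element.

β0 stroke→J1
β1 stroke→J1
β2 stroke→I1
β3 stroke→J1

bond 3 stroke→J1  (Se1: effort source, stroke at far end)
bond 1 stroke→J1  (C1: C, integral causality)
bond 2 stroke→I1  (I1: I, integral causality)
bond 0 stroke→J1  (1-jn J1 has f-setter on 2)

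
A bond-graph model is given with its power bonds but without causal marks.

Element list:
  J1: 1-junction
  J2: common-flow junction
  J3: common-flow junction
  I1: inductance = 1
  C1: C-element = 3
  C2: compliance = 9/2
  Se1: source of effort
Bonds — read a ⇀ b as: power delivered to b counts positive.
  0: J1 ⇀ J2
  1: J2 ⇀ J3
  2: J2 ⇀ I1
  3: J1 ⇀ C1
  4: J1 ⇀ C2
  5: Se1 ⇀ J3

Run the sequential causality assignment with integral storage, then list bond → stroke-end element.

#5 stroke at J3  (Se1: effort source, stroke at far end)
#1 stroke at J2  (J3 needs exactly one f-in)
#2 stroke at I1  (I1 outputs flow p/I1)
#0 stroke at J2  (1-jn J2 has f-setter on 2)
#3 stroke at J1  (J1: bond 0 brought flow, rest push out)
#4 stroke at J1  (J1 flow already set via bond 0)

bond 0 |J2
bond 1 |J2
bond 2 |I1
bond 3 |J1
bond 4 |J1
bond 5 |J3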